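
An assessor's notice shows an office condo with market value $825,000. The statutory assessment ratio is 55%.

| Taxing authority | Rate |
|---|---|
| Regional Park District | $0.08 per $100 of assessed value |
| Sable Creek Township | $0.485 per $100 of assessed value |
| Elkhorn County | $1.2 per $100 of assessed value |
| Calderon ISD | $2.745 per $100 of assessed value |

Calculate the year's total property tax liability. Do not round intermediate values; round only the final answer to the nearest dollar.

Assessed value = $825,000 × 0.55 = $453,750
Regional Park District: $453,750 × 0.0008 = $363
Sable Creek Township: $453,750 × 0.00485 = $2,200.6875
Elkhorn County: $453,750 × 0.012 = $5,445
Calderon ISD: $453,750 × 0.02745 = $12,455.4375
Total = $363 + $2,200.6875 + $5,445 + $12,455.4375 = $20,464.125

$20,464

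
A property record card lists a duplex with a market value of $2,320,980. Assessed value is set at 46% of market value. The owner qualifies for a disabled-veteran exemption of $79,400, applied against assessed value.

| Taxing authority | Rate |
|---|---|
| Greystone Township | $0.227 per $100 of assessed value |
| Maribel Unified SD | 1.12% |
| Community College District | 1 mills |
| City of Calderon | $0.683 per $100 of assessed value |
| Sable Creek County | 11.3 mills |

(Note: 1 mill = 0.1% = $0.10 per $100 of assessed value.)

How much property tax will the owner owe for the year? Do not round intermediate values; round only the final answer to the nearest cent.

Assessed value = $2,320,980 × 0.46 = $1,067,650.8
Taxable value = $1,067,650.8 − $79,400 = $988,250.8
Greystone Township: $988,250.8 × 0.00227 = $2,243.329316
Maribel Unified SD: $988,250.8 × 0.0112 = $11,068.40896
Community College District: $988,250.8 × 0.001 = $988.2508
City of Calderon: $988,250.8 × 0.00683 = $6,749.752964
Sable Creek County: $988,250.8 × 0.0113 = $11,167.23404
Total = $32,216.97608

$32,216.98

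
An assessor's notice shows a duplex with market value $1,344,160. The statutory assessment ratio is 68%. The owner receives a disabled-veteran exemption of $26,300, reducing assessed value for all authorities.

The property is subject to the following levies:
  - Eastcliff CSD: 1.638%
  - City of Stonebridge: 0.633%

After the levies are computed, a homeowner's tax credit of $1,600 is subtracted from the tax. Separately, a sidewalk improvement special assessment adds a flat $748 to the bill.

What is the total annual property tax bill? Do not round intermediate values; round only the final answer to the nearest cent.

$19,308.32

Assessed value = $1,344,160 × 0.68 = $914,028.8
Taxable value = $914,028.8 − $26,300 = $887,728.8
Eastcliff CSD: $887,728.8 × 0.01638 = $14,540.997744
City of Stonebridge: $887,728.8 × 0.00633 = $5,619.323304
Levies subtotal = $20,160.321048
After credit = $20,160.321048 − $1,600 = $18,560.321048
Total = $18,560.321048 + $748 = $19,308.321048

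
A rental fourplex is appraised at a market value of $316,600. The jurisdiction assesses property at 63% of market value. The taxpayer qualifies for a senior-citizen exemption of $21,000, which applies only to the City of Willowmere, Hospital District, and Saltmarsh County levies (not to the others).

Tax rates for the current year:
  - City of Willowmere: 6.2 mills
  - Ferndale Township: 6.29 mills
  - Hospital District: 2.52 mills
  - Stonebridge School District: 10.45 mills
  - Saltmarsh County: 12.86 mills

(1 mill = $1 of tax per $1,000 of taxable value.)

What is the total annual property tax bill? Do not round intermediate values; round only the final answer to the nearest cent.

Assessed value = $316,600 × 0.63 = $199,458
City of Willowmere: ($199,458 − $21,000) × 0.0062 = $178,458 × 0.0062 = $1,106.4396
Ferndale Township: $199,458 × 0.00629 = $1,254.59082
Hospital District: ($199,458 − $21,000) × 0.00252 = $178,458 × 0.00252 = $449.71416
Stonebridge School District: $199,458 × 0.01045 = $2,084.3361
Saltmarsh County: ($199,458 − $21,000) × 0.01286 = $178,458 × 0.01286 = $2,294.96988
Total = $7,190.05056

$7,190.05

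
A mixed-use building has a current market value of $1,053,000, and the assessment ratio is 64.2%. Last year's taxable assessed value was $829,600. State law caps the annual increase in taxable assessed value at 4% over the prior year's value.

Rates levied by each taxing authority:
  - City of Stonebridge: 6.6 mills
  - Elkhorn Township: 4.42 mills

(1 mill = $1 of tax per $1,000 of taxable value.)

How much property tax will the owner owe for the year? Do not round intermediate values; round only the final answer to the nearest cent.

$7,449.81

Uncapped assessed value = $1,053,000 × 0.642 = $676,026
Cap limit = $829,600 × 1.04 = $862,784
Taxable assessed value = min($676,026, $862,784) = $676,026 (cap does not bind)
City of Stonebridge: $676,026 × 0.0066 = $4,461.7716
Elkhorn Township: $676,026 × 0.00442 = $2,988.03492
Total = $7,449.80652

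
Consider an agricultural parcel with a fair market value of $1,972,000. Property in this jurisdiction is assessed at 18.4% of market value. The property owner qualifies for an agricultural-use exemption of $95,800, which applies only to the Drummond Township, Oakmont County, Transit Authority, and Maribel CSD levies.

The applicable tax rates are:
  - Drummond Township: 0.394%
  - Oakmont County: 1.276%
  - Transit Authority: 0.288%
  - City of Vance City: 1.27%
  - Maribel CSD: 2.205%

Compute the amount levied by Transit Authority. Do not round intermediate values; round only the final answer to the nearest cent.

Assessed value = $1,972,000 × 0.184 = $362,848
Transit Authority taxable value = $362,848 − $95,800 = $267,048
Transit Authority levy = $267,048 × 0.00288 = $769.09824

$769.10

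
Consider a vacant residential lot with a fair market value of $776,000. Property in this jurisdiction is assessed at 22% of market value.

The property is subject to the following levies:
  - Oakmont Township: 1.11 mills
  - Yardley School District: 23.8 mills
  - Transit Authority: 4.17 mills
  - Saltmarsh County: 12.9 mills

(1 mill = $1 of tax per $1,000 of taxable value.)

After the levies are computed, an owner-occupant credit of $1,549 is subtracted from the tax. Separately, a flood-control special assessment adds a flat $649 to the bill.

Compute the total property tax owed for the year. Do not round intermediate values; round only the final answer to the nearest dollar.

Assessed value = $776,000 × 0.22 = $170,720
Oakmont Township: $170,720 × 0.00111 = $189.4992
Yardley School District: $170,720 × 0.0238 = $4,063.136
Transit Authority: $170,720 × 0.00417 = $711.9024
Saltmarsh County: $170,720 × 0.0129 = $2,202.288
Levies subtotal = $7,166.8256
After credit = $7,166.8256 − $1,549 = $5,617.8256
Total = $5,617.8256 + $649 = $6,266.8256

$6,267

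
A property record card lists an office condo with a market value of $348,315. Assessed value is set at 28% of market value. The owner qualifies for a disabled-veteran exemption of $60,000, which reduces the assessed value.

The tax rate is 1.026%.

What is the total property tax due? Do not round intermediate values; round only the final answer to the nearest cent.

$385.04

Assessed value = $348,315 × 0.28 = $97,528.2
Taxable value = $97,528.2 − $60,000 = $37,528.2
Tax = $37,528.2 × 0.01026 = $385.039332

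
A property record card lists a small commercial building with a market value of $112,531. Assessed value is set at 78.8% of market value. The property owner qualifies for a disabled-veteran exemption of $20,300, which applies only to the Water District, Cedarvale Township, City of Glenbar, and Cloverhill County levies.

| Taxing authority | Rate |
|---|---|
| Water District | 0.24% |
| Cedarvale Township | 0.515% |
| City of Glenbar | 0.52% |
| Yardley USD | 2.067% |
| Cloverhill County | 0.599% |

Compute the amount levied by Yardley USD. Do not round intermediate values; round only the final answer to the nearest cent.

Assessed value = $112,531 × 0.788 = $88,674.428
Yardley USD taxable value = $88,674.428 (exemption does not apply)
Yardley USD levy = $88,674.428 × 0.02067 = $1,832.90042676

$1,832.90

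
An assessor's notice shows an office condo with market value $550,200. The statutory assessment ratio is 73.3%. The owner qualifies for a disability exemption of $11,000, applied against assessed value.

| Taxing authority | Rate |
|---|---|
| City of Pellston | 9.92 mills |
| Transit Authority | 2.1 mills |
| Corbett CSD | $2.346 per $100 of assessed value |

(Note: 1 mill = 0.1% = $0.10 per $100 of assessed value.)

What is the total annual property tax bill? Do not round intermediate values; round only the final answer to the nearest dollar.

Assessed value = $550,200 × 0.733 = $403,296.6
Taxable value = $403,296.6 − $11,000 = $392,296.6
City of Pellston: $392,296.6 × 0.00992 = $3,891.582272
Transit Authority: $392,296.6 × 0.0021 = $823.82286
Corbett CSD: $392,296.6 × 0.02346 = $9,203.278236
Total = $13,918.683368

$13,919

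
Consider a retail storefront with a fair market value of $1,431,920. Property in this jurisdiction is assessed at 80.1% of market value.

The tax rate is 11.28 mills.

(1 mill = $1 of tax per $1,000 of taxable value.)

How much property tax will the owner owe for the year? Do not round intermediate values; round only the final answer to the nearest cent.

$12,937.80

Assessed value = $1,431,920 × 0.801 = $1,146,967.92
Tax = $1,146,967.92 × 0.01128 = $12,937.7981376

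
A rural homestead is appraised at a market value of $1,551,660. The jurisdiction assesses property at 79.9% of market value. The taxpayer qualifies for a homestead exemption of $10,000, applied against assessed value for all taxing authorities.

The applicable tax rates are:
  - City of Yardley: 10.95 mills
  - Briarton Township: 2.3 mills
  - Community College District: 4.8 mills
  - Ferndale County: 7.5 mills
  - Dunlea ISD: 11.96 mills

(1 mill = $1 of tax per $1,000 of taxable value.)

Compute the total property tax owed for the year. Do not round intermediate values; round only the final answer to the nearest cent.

Assessed value = $1,551,660 × 0.799 = $1,239,776.34
Taxable value = $1,239,776.34 − $10,000 = $1,229,776.34
City of Yardley: $1,229,776.34 × 0.01095 = $13,466.050923
Briarton Township: $1,229,776.34 × 0.0023 = $2,828.485582
Community College District: $1,229,776.34 × 0.0048 = $5,902.926432
Ferndale County: $1,229,776.34 × 0.0075 = $9,223.32255
Dunlea ISD: $1,229,776.34 × 0.01196 = $14,708.1250264
Total = $13,466.050923 + $2,828.485582 + $5,902.926432 + $9,223.32255 + $14,708.1250264 = $46,128.9105134

$46,128.91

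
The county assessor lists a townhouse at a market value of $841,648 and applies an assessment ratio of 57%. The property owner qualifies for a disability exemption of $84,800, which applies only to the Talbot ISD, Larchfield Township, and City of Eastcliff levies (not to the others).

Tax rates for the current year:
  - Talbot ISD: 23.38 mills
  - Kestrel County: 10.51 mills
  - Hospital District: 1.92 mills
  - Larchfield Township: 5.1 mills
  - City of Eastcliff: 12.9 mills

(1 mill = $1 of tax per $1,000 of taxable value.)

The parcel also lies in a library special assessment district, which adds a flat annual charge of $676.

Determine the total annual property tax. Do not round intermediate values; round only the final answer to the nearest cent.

Assessed value = $841,648 × 0.57 = $479,739.36
Talbot ISD: ($479,739.36 − $84,800) × 0.02338 = $394,939.36 × 0.02338 = $9,233.6822368
Kestrel County: $479,739.36 × 0.01051 = $5,042.0606736
Hospital District: $479,739.36 × 0.00192 = $921.0995712
Larchfield Township: ($479,739.36 − $84,800) × 0.0051 = $394,939.36 × 0.0051 = $2,014.190736
City of Eastcliff: ($479,739.36 − $84,800) × 0.0129 = $394,939.36 × 0.0129 = $5,094.717744
Levies subtotal = $22,305.7509616
Total = $22,305.7509616 + $676 = $22,981.7509616

$22,981.75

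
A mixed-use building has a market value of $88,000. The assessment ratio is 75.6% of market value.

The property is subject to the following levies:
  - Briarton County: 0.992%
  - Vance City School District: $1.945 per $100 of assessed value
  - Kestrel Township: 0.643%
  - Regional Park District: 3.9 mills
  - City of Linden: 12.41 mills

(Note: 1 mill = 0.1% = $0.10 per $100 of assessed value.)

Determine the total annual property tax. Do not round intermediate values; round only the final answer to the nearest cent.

$3,466.77

Assessed value = $88,000 × 0.756 = $66,528
Briarton County: $66,528 × 0.00992 = $659.95776
Vance City School District: $66,528 × 0.01945 = $1,293.9696
Kestrel Township: $66,528 × 0.00643 = $427.77504
Regional Park District: $66,528 × 0.0039 = $259.4592
City of Linden: $66,528 × 0.01241 = $825.61248
Total = $3,466.77408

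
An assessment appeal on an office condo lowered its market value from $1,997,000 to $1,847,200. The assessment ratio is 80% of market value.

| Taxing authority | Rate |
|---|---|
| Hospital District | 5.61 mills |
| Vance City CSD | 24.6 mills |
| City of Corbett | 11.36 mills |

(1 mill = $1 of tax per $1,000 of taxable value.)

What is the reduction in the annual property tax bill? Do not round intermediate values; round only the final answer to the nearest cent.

Old assessed value = $1,997,000 × 0.8 = $1,597,600
New assessed value = $1,847,200 × 0.8 = $1,477,760
Combined rate = 0.00561 + 0.0246 + 0.01136 = 0.04157
Old tax = $1,597,600 × 0.04157 = $66,412.232
New tax = $1,477,760 × 0.04157 = $61,430.4832
Reduction = $66,412.232 − $61,430.4832 = $4,981.7488

$4,981.75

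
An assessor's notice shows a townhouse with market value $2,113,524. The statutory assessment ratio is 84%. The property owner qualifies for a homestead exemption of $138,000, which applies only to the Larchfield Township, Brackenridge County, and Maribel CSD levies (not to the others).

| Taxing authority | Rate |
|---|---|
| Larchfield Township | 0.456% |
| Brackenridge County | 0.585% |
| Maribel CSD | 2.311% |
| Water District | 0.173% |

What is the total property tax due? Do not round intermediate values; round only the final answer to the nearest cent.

$57,955.69

Assessed value = $2,113,524 × 0.84 = $1,775,360.16
Larchfield Township: ($1,775,360.16 − $138,000) × 0.00456 = $1,637,360.16 × 0.00456 = $7,466.3623296
Brackenridge County: ($1,775,360.16 − $138,000) × 0.00585 = $1,637,360.16 × 0.00585 = $9,578.556936
Maribel CSD: ($1,775,360.16 − $138,000) × 0.02311 = $1,637,360.16 × 0.02311 = $37,839.3932976
Water District: $1,775,360.16 × 0.00173 = $3,071.3730768
Total = $57,955.68564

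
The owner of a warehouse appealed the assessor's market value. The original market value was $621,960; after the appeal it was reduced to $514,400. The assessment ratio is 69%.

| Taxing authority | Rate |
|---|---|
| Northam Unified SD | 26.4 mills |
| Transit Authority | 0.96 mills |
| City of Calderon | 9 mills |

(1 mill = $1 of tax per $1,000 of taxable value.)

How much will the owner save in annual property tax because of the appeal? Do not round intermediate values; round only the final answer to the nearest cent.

$2,698.51

Old assessed value = $621,960 × 0.69 = $429,152.4
New assessed value = $514,400 × 0.69 = $354,936
Combined rate = 0.0264 + 0.00096 + 0.009 = 0.03636
Old tax = $429,152.4 × 0.03636 = $15,603.981264
New tax = $354,936 × 0.03636 = $12,905.47296
Reduction = $15,603.981264 − $12,905.47296 = $2,698.508304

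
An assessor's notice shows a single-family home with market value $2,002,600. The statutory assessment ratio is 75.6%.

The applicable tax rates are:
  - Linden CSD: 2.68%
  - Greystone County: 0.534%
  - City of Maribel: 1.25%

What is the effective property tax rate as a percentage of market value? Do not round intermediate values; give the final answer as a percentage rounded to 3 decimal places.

3.375%

Assessed value = $2,002,600 × 0.756 = $1,513,965.6
Linden CSD: $1,513,965.6 × 0.0268 = $40,574.27808
Greystone County: $1,513,965.6 × 0.00534 = $8,084.576304
City of Maribel: $1,513,965.6 × 0.0125 = $18,924.57
Total tax = $67,583.424384
Effective rate = $67,583.424384 ÷ $2,002,600 = 3.375% of market value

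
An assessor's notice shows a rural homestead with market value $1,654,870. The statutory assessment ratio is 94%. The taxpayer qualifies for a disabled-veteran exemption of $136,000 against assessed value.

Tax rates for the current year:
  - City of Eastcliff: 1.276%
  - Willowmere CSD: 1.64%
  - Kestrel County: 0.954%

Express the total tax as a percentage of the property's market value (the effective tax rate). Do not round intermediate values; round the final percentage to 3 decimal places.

Assessed value = $1,654,870 × 0.94 = $1,555,577.8
Taxable value = $1,555,577.8 − $136,000 = $1,419,577.8
City of Eastcliff: $1,419,577.8 × 0.01276 = $18,113.812728
Willowmere CSD: $1,419,577.8 × 0.0164 = $23,281.07592
Kestrel County: $1,419,577.8 × 0.00954 = $13,542.772212
Total tax = $54,937.66086
Effective rate = $54,937.66086 ÷ $1,654,870 = 3.320% of market value

3.320%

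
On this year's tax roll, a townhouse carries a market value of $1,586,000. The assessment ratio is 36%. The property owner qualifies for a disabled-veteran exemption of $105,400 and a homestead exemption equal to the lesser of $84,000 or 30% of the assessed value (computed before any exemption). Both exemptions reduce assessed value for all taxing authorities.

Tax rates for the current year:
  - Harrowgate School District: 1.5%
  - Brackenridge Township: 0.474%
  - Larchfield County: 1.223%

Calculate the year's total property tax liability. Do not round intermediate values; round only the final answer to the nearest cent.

Assessed value = $1,586,000 × 0.36 = $570,960
Homestead exemption = min($84,000, 30% × $570,960) = min($84,000, $171,288) = $84,000 (dollar cap binds)
Taxable value = $570,960 − $105,400 − $84,000 = $381,560
Harrowgate School District: $381,560 × 0.015 = $5,723.4
Brackenridge Township: $381,560 × 0.00474 = $1,808.5944
Larchfield County: $381,560 × 0.01223 = $4,666.4788
Total = $12,198.4732

$12,198.47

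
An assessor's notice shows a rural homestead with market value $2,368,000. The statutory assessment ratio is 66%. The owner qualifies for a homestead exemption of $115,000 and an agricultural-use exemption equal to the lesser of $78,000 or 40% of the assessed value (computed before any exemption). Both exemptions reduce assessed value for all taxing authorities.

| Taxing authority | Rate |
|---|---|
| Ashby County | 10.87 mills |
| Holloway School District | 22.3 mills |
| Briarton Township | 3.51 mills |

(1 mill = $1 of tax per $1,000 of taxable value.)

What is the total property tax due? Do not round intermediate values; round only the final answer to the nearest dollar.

Assessed value = $2,368,000 × 0.66 = $1,562,880
Agricultural-use exemption = min($78,000, 40% × $1,562,880) = min($78,000, $625,152) = $78,000 (dollar cap binds)
Taxable value = $1,562,880 − $115,000 − $78,000 = $1,369,880
Ashby County: $1,369,880 × 0.01087 = $14,890.5956
Holloway School District: $1,369,880 × 0.0223 = $30,548.324
Briarton Township: $1,369,880 × 0.00351 = $4,808.2788
Total = $50,247.1984

$50,247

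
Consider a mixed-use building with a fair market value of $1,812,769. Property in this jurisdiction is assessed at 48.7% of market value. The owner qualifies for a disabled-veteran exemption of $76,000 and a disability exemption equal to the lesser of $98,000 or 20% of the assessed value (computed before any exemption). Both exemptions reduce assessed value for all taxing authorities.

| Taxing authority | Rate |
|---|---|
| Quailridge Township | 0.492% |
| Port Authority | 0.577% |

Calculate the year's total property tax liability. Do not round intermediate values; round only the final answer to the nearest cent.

$7,577.27

Assessed value = $1,812,769 × 0.487 = $882,818.503
Disability exemption = min($98,000, 20% × $882,818.503) = min($98,000, $176,563.7006) = $98,000 (dollar cap binds)
Taxable value = $882,818.503 − $76,000 − $98,000 = $708,818.503
Quailridge Township: $708,818.503 × 0.00492 = $3,487.38703476
Port Authority: $708,818.503 × 0.00577 = $4,089.88276231
Total = $7,577.26979707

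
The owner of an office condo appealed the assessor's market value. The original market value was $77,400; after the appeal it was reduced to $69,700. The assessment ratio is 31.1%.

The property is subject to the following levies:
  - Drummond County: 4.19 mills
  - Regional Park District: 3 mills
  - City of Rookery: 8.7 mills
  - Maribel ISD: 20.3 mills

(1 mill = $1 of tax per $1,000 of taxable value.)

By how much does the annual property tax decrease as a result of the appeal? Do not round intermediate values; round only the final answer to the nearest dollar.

Old assessed value = $77,400 × 0.311 = $24,071.4
New assessed value = $69,700 × 0.311 = $21,676.7
Combined rate = 0.00419 + 0.003 + 0.0087 + 0.0203 = 0.03619
Old tax = $24,071.4 × 0.03619 = $871.143966
New tax = $21,676.7 × 0.03619 = $784.479773
Reduction = $871.143966 − $784.479773 = $86.664193

$87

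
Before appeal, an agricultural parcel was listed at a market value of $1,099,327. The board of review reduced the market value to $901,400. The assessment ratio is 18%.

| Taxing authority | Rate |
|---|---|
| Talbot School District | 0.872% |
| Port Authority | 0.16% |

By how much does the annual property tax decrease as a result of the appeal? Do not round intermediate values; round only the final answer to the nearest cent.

$367.67

Old assessed value = $1,099,327 × 0.18 = $197,878.86
New assessed value = $901,400 × 0.18 = $162,252
Combined rate = 0.00872 + 0.0016 = 0.01032
Old tax = $197,878.86 × 0.01032 = $2,042.1098352
New tax = $162,252 × 0.01032 = $1,674.44064
Reduction = $2,042.1098352 − $1,674.44064 = $367.6691952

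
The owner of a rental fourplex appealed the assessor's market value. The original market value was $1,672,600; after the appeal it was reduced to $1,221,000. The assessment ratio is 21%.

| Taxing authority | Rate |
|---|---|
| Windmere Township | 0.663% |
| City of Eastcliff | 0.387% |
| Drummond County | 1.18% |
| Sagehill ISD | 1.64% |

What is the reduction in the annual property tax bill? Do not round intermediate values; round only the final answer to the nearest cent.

Old assessed value = $1,672,600 × 0.21 = $351,246
New assessed value = $1,221,000 × 0.21 = $256,410
Combined rate = 0.00663 + 0.00387 + 0.0118 + 0.0164 = 0.0387
Old tax = $351,246 × 0.0387 = $13,593.2202
New tax = $256,410 × 0.0387 = $9,923.067
Reduction = $13,593.2202 − $9,923.067 = $3,670.1532

$3,670.15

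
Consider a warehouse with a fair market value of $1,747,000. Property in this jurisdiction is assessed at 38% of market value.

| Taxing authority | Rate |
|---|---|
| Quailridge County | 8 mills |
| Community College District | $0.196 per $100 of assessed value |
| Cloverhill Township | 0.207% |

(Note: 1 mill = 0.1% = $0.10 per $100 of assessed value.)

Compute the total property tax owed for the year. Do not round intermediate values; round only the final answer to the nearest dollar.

$7,986

Assessed value = $1,747,000 × 0.38 = $663,860
Quailridge County: $663,860 × 0.008 = $5,310.88
Community College District: $663,860 × 0.00196 = $1,301.1656
Cloverhill Township: $663,860 × 0.00207 = $1,374.1902
Total = $7,986.2358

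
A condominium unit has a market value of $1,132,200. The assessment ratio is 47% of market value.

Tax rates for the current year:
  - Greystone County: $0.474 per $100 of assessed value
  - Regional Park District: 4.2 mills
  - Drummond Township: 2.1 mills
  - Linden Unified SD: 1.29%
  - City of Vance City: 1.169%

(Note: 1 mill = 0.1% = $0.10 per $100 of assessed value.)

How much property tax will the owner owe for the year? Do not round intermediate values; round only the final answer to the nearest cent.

Assessed value = $1,132,200 × 0.47 = $532,134
Greystone County: $532,134 × 0.00474 = $2,522.31516
Regional Park District: $532,134 × 0.0042 = $2,234.9628
Drummond Township: $532,134 × 0.0021 = $1,117.4814
Linden Unified SD: $532,134 × 0.0129 = $6,864.5286
City of Vance City: $532,134 × 0.01169 = $6,220.64646
Total = $18,959.93442

$18,959.93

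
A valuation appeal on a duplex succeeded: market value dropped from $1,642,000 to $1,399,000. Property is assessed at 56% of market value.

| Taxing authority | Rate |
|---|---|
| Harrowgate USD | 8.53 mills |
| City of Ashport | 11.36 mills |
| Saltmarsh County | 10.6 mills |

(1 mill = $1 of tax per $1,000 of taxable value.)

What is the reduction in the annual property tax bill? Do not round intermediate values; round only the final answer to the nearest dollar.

Old assessed value = $1,642,000 × 0.56 = $919,520
New assessed value = $1,399,000 × 0.56 = $783,440
Combined rate = 0.00853 + 0.01136 + 0.0106 = 0.03049
Old tax = $919,520 × 0.03049 = $28,036.1648
New tax = $783,440 × 0.03049 = $23,887.0856
Reduction = $28,036.1648 − $23,887.0856 = $4,149.0792

$4,149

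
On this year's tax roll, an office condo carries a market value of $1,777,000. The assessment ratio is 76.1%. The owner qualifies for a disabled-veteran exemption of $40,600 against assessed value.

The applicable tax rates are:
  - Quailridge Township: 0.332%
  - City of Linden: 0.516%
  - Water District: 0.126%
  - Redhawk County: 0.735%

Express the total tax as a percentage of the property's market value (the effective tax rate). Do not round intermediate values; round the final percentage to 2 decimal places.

Assessed value = $1,777,000 × 0.761 = $1,352,297
Taxable value = $1,352,297 − $40,600 = $1,311,697
Quailridge Township: $1,311,697 × 0.00332 = $4,354.83404
City of Linden: $1,311,697 × 0.00516 = $6,768.35652
Water District: $1,311,697 × 0.00126 = $1,652.73822
Redhawk County: $1,311,697 × 0.00735 = $9,640.97295
Total tax = $22,416.90173
Effective rate = $22,416.90173 ÷ $1,777,000 = 1.26% of market value

1.26%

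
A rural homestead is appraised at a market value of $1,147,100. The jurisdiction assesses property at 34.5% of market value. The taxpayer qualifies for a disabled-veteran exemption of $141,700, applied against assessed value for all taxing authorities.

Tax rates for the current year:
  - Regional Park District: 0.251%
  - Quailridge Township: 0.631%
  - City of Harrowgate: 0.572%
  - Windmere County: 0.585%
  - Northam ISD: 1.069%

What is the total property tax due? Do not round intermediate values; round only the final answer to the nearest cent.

$7,895.86

Assessed value = $1,147,100 × 0.345 = $395,749.5
Taxable value = $395,749.5 − $141,700 = $254,049.5
Regional Park District: $254,049.5 × 0.00251 = $637.664245
Quailridge Township: $254,049.5 × 0.00631 = $1,603.052345
City of Harrowgate: $254,049.5 × 0.00572 = $1,453.16314
Windmere County: $254,049.5 × 0.00585 = $1,486.189575
Northam ISD: $254,049.5 × 0.01069 = $2,715.789155
Total = $637.664245 + $1,603.052345 + $1,453.16314 + $1,486.189575 + $2,715.789155 = $7,895.85846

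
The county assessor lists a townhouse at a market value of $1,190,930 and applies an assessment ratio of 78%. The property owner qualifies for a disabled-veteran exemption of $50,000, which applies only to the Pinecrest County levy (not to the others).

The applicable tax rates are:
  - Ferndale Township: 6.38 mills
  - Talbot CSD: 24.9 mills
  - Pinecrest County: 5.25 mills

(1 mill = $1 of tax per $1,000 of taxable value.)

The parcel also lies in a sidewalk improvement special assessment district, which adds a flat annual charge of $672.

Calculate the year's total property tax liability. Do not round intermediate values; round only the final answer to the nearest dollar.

Assessed value = $1,190,930 × 0.78 = $928,925.4
Ferndale Township: $928,925.4 × 0.00638 = $5,926.544052
Talbot CSD: $928,925.4 × 0.0249 = $23,130.24246
Pinecrest County: ($928,925.4 − $50,000) × 0.00525 = $878,925.4 × 0.00525 = $4,614.35835
Levies subtotal = $33,671.144862
Total = $33,671.144862 + $672 = $34,343.144862

$34,343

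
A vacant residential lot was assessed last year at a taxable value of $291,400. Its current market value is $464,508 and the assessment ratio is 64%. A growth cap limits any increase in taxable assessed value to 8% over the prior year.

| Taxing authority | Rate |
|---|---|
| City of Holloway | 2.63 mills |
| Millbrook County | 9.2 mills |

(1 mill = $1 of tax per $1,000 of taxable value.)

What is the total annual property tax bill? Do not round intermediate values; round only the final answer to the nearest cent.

Uncapped assessed value = $464,508 × 0.64 = $297,285.12
Cap limit = $291,400 × 1.08 = $314,712
Taxable assessed value = min($297,285.12, $314,712) = $297,285.12 (cap does not bind)
City of Holloway: $297,285.12 × 0.00263 = $781.8598656
Millbrook County: $297,285.12 × 0.0092 = $2,735.023104
Total = $3,516.8829696

$3,516.88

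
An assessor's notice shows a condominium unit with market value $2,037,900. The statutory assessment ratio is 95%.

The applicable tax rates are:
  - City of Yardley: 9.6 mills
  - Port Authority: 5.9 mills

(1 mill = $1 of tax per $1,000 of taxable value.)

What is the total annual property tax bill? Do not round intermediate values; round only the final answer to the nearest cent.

$30,008.08

Assessed value = $2,037,900 × 0.95 = $1,936,005
City of Yardley: $1,936,005 × 0.0096 = $18,585.648
Port Authority: $1,936,005 × 0.0059 = $11,422.4295
Total = $18,585.648 + $11,422.4295 = $30,008.0775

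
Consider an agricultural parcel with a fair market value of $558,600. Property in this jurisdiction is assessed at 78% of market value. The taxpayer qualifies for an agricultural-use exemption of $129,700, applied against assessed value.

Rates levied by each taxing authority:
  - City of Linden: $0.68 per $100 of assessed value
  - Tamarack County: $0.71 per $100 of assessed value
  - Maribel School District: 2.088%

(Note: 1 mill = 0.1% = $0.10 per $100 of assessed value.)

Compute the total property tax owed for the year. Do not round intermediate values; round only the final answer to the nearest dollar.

Assessed value = $558,600 × 0.78 = $435,708
Taxable value = $435,708 − $129,700 = $306,008
City of Linden: $306,008 × 0.0068 = $2,080.8544
Tamarack County: $306,008 × 0.0071 = $2,172.6568
Maribel School District: $306,008 × 0.02088 = $6,389.44704
Total = $10,642.95824

$10,643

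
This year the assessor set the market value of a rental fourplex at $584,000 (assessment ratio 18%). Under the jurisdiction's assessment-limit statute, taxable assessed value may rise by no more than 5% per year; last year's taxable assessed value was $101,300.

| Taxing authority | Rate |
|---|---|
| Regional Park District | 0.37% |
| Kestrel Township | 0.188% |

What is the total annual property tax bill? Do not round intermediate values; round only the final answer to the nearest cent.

$586.57

Uncapped assessed value = $584,000 × 0.18 = $105,120
Cap limit = $101,300 × 1.05 = $106,365
Taxable assessed value = min($105,120, $106,365) = $105,120 (cap does not bind)
Regional Park District: $105,120 × 0.0037 = $388.944
Kestrel Township: $105,120 × 0.00188 = $197.6256
Total = $586.5696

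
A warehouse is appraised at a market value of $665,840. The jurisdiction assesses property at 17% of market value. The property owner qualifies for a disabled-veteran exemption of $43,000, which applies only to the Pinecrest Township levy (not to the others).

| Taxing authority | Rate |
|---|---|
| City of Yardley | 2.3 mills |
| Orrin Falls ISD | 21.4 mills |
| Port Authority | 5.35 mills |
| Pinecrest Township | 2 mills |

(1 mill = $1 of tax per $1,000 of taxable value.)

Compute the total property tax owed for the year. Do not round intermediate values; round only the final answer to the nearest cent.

$3,428.64

Assessed value = $665,840 × 0.17 = $113,192.8
City of Yardley: $113,192.8 × 0.0023 = $260.34344
Orrin Falls ISD: $113,192.8 × 0.0214 = $2,422.32592
Port Authority: $113,192.8 × 0.00535 = $605.58148
Pinecrest Township: ($113,192.8 − $43,000) × 0.002 = $70,192.8 × 0.002 = $140.3856
Total = $3,428.63644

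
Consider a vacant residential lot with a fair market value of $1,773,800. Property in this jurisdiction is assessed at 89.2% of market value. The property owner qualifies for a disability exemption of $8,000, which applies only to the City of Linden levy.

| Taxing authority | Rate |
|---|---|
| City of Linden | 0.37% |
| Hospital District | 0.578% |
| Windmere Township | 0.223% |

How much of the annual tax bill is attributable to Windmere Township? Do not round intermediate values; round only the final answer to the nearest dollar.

$3,528

Assessed value = $1,773,800 × 0.892 = $1,582,229.6
Windmere Township taxable value = $1,582,229.6 (exemption does not apply)
Windmere Township levy = $1,582,229.6 × 0.00223 = $3,528.372008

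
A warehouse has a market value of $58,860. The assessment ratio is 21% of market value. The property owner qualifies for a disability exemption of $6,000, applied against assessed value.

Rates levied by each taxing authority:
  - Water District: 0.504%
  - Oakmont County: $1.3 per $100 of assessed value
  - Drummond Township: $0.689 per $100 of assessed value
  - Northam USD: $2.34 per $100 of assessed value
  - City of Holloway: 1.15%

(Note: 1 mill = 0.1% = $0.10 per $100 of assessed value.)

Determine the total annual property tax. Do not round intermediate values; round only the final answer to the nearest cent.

Assessed value = $58,860 × 0.21 = $12,360.6
Taxable value = $12,360.6 − $6,000 = $6,360.6
Water District: $6,360.6 × 0.00504 = $32.057424
Oakmont County: $6,360.6 × 0.013 = $82.6878
Drummond Township: $6,360.6 × 0.00689 = $43.824534
Northam USD: $6,360.6 × 0.0234 = $148.83804
City of Holloway: $6,360.6 × 0.0115 = $73.1469
Total = $380.554698

$380.55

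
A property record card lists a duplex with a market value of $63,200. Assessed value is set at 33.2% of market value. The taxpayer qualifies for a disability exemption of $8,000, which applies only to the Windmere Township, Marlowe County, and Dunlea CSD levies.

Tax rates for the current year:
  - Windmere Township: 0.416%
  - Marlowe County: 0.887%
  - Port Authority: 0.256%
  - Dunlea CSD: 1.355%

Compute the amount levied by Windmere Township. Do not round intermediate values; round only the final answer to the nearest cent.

Assessed value = $63,200 × 0.332 = $20,982.4
Windmere Township taxable value = $20,982.4 − $8,000 = $12,982.4
Windmere Township levy = $12,982.4 × 0.00416 = $54.006784

$54.01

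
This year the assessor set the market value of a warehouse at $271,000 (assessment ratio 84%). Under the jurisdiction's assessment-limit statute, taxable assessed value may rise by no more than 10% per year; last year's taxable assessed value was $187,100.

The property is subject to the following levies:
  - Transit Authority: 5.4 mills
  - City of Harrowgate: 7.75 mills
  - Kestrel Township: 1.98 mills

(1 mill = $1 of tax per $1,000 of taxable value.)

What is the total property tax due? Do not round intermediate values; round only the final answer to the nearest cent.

$3,113.91

Uncapped assessed value = $271,000 × 0.84 = $227,640
Cap limit = $187,100 × 1.1 = $205,810
Taxable assessed value = min($227,640, $205,810) = $205,810 (cap binds)
Transit Authority: $205,810 × 0.0054 = $1,111.374
City of Harrowgate: $205,810 × 0.00775 = $1,595.0275
Kestrel Township: $205,810 × 0.00198 = $407.5038
Total = $3,113.9053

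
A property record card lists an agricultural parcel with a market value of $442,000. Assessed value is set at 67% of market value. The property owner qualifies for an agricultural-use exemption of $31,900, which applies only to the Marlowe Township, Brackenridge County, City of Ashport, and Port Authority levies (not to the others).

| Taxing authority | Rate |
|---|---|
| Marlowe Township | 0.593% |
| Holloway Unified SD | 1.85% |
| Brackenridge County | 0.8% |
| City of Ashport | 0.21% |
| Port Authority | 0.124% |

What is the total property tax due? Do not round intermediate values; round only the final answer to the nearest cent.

Assessed value = $442,000 × 0.67 = $296,140
Marlowe Township: ($296,140 − $31,900) × 0.00593 = $264,240 × 0.00593 = $1,566.9432
Holloway Unified SD: $296,140 × 0.0185 = $5,478.59
Brackenridge County: ($296,140 − $31,900) × 0.008 = $264,240 × 0.008 = $2,113.92
City of Ashport: ($296,140 − $31,900) × 0.0021 = $264,240 × 0.0021 = $554.904
Port Authority: ($296,140 − $31,900) × 0.00124 = $264,240 × 0.00124 = $327.6576
Total = $10,042.0148

$10,042.01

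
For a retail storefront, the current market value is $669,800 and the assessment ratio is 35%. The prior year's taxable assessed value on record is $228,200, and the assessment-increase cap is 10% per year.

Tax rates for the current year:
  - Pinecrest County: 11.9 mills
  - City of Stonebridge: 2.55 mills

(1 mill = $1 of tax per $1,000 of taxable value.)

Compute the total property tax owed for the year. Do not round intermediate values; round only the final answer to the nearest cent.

Uncapped assessed value = $669,800 × 0.35 = $234,430
Cap limit = $228,200 × 1.1 = $251,020
Taxable assessed value = min($234,430, $251,020) = $234,430 (cap does not bind)
Pinecrest County: $234,430 × 0.0119 = $2,789.717
City of Stonebridge: $234,430 × 0.00255 = $597.7965
Total = $3,387.5135

$3,387.51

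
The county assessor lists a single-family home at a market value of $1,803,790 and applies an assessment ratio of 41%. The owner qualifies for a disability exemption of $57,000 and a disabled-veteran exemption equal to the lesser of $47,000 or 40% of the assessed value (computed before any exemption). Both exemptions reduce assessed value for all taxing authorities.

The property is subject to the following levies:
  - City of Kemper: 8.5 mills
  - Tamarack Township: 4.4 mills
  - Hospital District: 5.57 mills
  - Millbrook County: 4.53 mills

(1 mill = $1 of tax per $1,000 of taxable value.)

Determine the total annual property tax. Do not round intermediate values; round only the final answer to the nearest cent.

Assessed value = $1,803,790 × 0.41 = $739,553.9
Disabled-veteran exemption = min($47,000, 40% × $739,553.9) = min($47,000, $295,821.56) = $47,000 (dollar cap binds)
Taxable value = $739,553.9 − $57,000 − $47,000 = $635,553.9
City of Kemper: $635,553.9 × 0.0085 = $5,402.20815
Tamarack Township: $635,553.9 × 0.0044 = $2,796.43716
Hospital District: $635,553.9 × 0.00557 = $3,540.035223
Millbrook County: $635,553.9 × 0.00453 = $2,879.059167
Total = $14,617.7397

$14,617.74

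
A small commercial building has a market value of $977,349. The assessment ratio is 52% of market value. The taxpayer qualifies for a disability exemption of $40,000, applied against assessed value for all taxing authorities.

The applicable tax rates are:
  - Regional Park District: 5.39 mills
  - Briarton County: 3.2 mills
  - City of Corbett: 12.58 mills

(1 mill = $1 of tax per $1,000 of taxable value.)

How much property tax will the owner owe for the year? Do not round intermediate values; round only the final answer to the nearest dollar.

Assessed value = $977,349 × 0.52 = $508,221.48
Taxable value = $508,221.48 − $40,000 = $468,221.48
Regional Park District: $468,221.48 × 0.00539 = $2,523.7137772
Briarton County: $468,221.48 × 0.0032 = $1,498.308736
City of Corbett: $468,221.48 × 0.01258 = $5,890.2262184
Total = $2,523.7137772 + $1,498.308736 + $5,890.2262184 = $9,912.2487316

$9,912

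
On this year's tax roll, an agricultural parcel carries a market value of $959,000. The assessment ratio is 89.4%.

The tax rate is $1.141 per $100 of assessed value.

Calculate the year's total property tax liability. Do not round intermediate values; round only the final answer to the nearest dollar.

Assessed value = $959,000 × 0.894 = $857,346
Tax = $857,346 × 0.01141 = $9,782.31786

$9,782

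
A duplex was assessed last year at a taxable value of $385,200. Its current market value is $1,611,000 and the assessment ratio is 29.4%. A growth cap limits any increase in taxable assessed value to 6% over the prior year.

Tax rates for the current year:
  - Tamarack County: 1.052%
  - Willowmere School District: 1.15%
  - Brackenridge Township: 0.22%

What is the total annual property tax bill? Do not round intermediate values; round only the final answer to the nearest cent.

Uncapped assessed value = $1,611,000 × 0.294 = $473,634
Cap limit = $385,200 × 1.06 = $408,312
Taxable assessed value = min($473,634, $408,312) = $408,312 (cap binds)
Tamarack County: $408,312 × 0.01052 = $4,295.44224
Willowmere School District: $408,312 × 0.0115 = $4,695.588
Brackenridge Township: $408,312 × 0.0022 = $898.2864
Total = $9,889.31664

$9,889.32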